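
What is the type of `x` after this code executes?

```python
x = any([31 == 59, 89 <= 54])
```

any() returns bool

bool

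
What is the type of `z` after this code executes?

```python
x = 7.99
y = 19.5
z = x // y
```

float // float = float

float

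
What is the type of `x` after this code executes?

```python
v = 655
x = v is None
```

'is' comparison returns bool

bool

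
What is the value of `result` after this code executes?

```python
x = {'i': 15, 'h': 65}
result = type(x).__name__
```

x is dict; result = 'dict'

'dict'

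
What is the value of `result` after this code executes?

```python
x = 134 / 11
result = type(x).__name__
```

x is float; result = 'float'

'float'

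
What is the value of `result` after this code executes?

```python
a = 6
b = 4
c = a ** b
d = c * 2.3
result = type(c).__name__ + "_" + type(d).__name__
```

a is int; b is int; c is int; d is float; result = 'int_float'

'int_float'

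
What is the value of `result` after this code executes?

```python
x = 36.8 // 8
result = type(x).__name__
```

x is float; result = 'float'

'float'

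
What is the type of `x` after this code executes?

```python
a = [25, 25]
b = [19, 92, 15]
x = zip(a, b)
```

zip() returns a zip object

zip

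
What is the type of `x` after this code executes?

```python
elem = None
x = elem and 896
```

'and' returns first falsy value (None)

NoneType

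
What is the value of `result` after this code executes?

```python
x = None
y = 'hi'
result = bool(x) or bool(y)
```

x = None; y = 'hi'; result = True

True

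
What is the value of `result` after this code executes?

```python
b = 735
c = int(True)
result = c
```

b = 735; c = 1; result = 1

1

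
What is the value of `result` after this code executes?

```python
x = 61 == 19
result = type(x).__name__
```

x is bool; result = 'bool'

'bool'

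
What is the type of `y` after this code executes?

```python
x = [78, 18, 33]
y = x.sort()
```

list.sort() returns None (mutates in place)

NoneType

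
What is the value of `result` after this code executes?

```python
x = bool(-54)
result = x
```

x = True; result = True

True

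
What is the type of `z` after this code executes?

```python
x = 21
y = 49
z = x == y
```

Comparison returns bool

bool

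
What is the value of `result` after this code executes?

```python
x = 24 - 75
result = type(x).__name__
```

x is int; result = 'int'

'int'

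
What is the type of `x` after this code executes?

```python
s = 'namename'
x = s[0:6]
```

Slicing a str returns str

str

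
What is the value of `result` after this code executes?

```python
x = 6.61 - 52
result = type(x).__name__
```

x is float; result = 'float'

'float'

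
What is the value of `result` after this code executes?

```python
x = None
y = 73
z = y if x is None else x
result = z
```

x = None; y = 73; z = 73; result = 73

73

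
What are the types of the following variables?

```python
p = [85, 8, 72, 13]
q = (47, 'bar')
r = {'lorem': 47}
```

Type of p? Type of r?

p is assigned a list literal (square brackets); r is assigned a dict literal ({key: value})

list, dict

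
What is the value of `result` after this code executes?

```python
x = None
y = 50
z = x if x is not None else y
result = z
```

x = None; y = 50; z = 50; result = 50

50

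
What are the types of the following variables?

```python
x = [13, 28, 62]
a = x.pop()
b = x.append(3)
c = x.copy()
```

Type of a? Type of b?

pop() returns element; append() returns None

int, NoneType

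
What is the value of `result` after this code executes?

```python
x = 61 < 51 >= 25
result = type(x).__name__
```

x is bool; result = 'bool'

'bool'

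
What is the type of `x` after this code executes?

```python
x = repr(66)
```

repr() returns str

str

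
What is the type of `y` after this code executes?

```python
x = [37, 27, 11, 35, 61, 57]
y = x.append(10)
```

list.append() returns None (mutates in place)

NoneType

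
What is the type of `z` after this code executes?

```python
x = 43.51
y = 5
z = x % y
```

float % int = float

float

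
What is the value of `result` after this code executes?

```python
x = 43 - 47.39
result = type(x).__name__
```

x is float; result = 'float'

'float'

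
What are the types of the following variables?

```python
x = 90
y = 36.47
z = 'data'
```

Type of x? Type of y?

x is assigned a bare integer (no decimal point), so it is an int; y is assigned a number with a decimal point, so it is a float

int, float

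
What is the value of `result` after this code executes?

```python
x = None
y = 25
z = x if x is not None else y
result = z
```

x = None; y = 25; z = 25; result = 25

25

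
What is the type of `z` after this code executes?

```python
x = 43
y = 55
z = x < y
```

Comparison returns bool

bool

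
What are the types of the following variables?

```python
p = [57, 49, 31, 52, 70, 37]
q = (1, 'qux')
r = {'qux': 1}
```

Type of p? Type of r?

p is assigned a list literal (square brackets); r is assigned a dict literal ({key: value})

list, dict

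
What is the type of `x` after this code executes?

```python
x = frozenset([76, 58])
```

frozenset() returns frozenset

frozenset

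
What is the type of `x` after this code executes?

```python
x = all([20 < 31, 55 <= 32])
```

all() returns bool

bool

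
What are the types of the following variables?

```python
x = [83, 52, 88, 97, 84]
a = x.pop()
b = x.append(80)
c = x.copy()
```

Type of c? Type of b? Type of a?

copy() returns list; append() returns None; pop() returns element

list, NoneType, int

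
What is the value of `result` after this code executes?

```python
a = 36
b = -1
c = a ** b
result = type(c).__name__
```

a is int; b is int; c is float; result = 'float'

'float'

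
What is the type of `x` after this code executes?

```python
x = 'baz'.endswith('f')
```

str.endswith() returns bool

bool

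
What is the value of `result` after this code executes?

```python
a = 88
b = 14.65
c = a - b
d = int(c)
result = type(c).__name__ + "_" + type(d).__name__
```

a is int; b is float; c is float; d is int; result = 'float_int'

'float_int'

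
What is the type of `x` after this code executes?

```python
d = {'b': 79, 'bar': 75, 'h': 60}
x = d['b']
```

Accessing dict[str, int] with str key returns int

int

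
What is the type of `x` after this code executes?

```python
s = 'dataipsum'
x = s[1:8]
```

Slicing a str returns str

str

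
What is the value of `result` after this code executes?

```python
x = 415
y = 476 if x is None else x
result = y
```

x = 415; y = 415; result = 415

415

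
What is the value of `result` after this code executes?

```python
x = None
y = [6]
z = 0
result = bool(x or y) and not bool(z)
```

x = None; y = [6]; z = 0; result = True

True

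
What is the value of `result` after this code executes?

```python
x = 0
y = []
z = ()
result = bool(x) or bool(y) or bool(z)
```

x = 0; y = []; z = (); result = False

False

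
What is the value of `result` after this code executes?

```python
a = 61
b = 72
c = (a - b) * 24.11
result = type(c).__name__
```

a is int; b is int; c is float; result = 'float'

'float'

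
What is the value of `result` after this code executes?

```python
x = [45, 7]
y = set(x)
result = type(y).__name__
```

x is list; y is set; result = 'set'

'set'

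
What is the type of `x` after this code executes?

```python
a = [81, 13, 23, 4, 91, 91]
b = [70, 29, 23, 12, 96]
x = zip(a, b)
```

zip() returns a zip object

zip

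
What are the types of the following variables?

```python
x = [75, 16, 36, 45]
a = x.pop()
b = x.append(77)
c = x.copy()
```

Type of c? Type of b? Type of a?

copy() returns list; append() returns None; pop() returns element

list, NoneType, int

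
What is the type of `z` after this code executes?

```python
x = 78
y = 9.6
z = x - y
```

int - float = float

float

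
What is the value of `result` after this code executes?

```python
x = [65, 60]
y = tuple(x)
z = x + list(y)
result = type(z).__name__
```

x is list; y is tuple; z is list; result = 'list'

'list'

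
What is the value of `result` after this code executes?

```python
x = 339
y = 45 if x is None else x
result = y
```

x = 339; y = 339; result = 339

339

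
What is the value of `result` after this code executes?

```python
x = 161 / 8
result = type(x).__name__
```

x is float; result = 'float'

'float'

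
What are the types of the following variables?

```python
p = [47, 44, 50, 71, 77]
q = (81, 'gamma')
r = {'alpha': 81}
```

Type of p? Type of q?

p is assigned a list literal (square brackets); q is assigned a tuple (parenthesized, comma-separated values)

list, tuple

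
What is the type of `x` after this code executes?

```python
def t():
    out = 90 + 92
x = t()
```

Function without return returns None

NoneType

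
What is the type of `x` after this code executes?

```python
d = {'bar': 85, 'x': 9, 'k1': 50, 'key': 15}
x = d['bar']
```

Accessing dict[str, int] with str key returns int

int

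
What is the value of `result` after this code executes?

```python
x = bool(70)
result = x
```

x = True; result = True

True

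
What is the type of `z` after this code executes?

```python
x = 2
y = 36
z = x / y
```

int / int = float

float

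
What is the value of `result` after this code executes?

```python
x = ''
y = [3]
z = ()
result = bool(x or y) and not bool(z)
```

x = ''; y = [3]; z = (); result = True

True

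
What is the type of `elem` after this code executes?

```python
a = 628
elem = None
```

None has type NoneType

NoneType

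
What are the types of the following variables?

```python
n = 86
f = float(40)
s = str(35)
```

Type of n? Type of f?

n is assigned a bare integer (no decimal point), so it is an int; f is assigned the result of calling float(), which returns a float

int, float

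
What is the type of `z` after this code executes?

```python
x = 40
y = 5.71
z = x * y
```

int * float = float

float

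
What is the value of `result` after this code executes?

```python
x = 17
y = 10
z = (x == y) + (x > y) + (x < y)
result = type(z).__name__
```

x is int; y is int; z is int; result = 'int'

'int'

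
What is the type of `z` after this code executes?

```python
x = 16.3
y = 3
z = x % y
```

float % int = float

float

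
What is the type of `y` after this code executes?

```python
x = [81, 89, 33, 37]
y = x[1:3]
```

Slicing a list returns a list

list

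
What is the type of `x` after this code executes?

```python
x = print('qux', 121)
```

print() returns None

NoneType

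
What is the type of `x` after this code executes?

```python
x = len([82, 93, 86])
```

len() always returns int

int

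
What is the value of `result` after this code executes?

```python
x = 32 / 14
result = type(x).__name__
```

x is float; result = 'float'

'float'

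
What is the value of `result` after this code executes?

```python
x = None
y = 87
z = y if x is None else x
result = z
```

x = None; y = 87; z = 87; result = 87

87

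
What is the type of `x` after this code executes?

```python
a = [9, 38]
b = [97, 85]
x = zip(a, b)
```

zip() returns a zip object

zip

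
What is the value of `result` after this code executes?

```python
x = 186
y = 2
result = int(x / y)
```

x = 186; y = 2; result = 93

93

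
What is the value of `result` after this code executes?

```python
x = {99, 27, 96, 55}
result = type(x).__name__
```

x is set; result = 'set'

'set'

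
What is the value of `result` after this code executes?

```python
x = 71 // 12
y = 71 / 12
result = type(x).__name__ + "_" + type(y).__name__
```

x is int; y is float; result = 'int_float'

'int_float'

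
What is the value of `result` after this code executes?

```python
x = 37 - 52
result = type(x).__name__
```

x is int; result = 'int'

'int'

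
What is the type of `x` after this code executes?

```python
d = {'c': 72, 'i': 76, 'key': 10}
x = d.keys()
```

.keys() returns dict_keys view

dict_keys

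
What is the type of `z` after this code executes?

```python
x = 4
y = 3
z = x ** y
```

positive int ** positive int = int

int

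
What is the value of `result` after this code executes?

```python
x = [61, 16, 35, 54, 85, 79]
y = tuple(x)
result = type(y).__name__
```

x is list; y is tuple; result = 'tuple'

'tuple'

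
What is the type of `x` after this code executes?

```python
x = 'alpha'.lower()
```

str.lower() returns str

str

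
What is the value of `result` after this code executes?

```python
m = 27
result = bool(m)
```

m = 27; result = True

True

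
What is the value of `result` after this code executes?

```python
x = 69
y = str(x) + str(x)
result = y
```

x = 69; y = '6969'; result = '6969'

'6969'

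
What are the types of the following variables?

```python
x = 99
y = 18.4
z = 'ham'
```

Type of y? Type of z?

y is assigned a number with a decimal point, so it is a float; z is assigned a quoted string literal, so it is a str

float, str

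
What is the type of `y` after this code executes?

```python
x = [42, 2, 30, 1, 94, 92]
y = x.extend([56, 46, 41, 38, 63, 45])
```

list.extend() returns None

NoneType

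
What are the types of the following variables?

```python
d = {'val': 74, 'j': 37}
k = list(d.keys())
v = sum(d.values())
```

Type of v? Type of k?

sum of ints is int; list() converts to list

int, list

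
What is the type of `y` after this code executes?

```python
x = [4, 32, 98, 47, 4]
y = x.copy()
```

list.copy() returns list

list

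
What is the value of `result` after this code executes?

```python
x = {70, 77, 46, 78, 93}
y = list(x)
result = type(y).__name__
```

x is set; y is list; result = 'list'

'list'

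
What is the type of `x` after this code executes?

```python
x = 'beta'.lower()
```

str.lower() returns str

str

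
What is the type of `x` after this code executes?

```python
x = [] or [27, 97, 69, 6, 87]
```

'or' returns first truthy value (list)

list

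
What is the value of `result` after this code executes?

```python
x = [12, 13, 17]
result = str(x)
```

x = [12, 13, 17]; result = '[12, 13, 17]'

'[12, 13, 17]'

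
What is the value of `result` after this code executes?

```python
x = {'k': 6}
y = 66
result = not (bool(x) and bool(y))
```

x = {'k': 6}; y = 66; result = False

False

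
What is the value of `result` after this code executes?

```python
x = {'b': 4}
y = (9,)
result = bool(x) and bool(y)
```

x = {'b': 4}; y = (9,); result = True

True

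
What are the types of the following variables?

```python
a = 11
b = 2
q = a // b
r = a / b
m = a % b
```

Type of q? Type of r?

// returns int; / returns float

int, float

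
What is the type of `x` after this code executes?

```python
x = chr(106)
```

chr() returns str (single char)

str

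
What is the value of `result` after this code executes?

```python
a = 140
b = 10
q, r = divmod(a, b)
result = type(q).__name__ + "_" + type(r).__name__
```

a is int; b is int; q is int; r is int; result = 'int_int'

'int_int'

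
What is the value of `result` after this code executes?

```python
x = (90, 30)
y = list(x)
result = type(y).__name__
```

x is tuple; y is list; result = 'list'

'list'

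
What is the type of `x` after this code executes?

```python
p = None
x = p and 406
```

'and' returns first falsy value (None)

NoneType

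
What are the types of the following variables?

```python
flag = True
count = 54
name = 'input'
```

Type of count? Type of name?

count is assigned a bare integer (no decimal point), so it is an int; name is assigned a quoted string literal, so it is a str

int, str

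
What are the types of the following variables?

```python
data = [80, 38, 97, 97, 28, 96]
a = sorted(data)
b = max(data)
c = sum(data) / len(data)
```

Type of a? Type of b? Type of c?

sorted() returns list; max of ints returns int; int / int = float

list, int, float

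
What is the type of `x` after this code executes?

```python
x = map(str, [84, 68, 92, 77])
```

map() returns a map object

map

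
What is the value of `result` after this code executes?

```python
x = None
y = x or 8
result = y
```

x = None; y = 8; result = 8

8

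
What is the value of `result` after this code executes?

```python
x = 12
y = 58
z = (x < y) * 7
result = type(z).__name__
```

x is int; y is int; z is int; result = 'int'

'int'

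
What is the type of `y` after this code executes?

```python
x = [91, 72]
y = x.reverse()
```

list.reverse() returns None

NoneType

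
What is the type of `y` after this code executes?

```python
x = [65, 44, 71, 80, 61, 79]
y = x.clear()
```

list.clear() returns None

NoneType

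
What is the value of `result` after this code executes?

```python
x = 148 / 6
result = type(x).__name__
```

x is float; result = 'float'

'float'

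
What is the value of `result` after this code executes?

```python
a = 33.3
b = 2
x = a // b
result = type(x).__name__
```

a is float; b is int; x is float; result = 'float'

'float'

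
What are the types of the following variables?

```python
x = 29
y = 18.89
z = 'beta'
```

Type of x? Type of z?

x is assigned a bare integer (no decimal point), so it is an int; z is assigned a quoted string literal, so it is a str

int, str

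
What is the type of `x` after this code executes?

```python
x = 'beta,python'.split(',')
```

str.split() returns list

list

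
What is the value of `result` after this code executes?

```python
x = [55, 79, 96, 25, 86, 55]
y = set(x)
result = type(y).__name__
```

x is list; y is set; result = 'set'

'set'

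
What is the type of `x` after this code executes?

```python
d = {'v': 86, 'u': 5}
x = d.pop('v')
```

dict.pop() returns the value

int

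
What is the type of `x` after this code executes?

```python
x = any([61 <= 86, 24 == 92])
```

any() returns bool

bool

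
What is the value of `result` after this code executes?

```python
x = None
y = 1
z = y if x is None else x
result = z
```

x = None; y = 1; z = 1; result = 1

1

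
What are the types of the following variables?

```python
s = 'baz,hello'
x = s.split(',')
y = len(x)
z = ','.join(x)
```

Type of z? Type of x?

str.join() returns str; str.split() returns list

str, list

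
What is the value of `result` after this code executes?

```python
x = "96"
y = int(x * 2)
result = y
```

x = '96'; y = 9696; result = 9696

9696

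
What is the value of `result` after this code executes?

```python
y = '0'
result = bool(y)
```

y = '0'; result = True

True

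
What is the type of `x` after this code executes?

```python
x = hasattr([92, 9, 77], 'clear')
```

hasattr() returns bool

bool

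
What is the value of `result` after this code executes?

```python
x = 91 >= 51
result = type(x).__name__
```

x is bool; result = 'bool'

'bool'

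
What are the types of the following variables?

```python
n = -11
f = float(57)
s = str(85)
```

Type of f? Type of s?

f is assigned the result of calling float(), which returns a float; s is assigned the result of calling str(), which returns a str

float, str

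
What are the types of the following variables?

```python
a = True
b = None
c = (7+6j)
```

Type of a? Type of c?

a is assigned the constant True, which has type bool; c is assigned (7+6j), an int plus an imaginary literal (j suffix), which evaluates to complex

bool, complex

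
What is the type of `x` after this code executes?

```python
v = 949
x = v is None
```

'is' comparison returns bool

bool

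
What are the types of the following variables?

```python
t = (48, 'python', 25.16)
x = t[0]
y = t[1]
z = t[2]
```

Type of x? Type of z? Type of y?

tuple[0] is int; tuple[2] is float; tuple[1] is str

int, float, str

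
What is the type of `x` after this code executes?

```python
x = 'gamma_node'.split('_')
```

str.split() returns list

list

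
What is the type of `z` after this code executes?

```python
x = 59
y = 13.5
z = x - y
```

int - float = float

float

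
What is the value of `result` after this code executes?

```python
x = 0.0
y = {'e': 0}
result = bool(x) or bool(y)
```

x = 0.0; y = {'e': 0}; result = True

True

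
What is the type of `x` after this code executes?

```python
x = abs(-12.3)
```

abs() of float returns float

float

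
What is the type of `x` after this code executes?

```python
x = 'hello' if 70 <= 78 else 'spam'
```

Both branches of conditional are str

str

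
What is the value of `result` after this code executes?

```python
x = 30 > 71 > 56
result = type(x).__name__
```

x is bool; result = 'bool'

'bool'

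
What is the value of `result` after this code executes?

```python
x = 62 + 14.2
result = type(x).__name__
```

x is float; result = 'float'

'float'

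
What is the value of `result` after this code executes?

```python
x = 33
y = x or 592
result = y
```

x = 33; y = 33; result = 33

33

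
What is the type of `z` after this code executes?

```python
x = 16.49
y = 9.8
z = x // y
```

float // float = float

float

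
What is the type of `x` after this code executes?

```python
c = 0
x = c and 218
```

'and' returns first falsy value (0 is int)

int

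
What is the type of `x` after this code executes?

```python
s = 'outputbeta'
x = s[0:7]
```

Slicing a str returns str

str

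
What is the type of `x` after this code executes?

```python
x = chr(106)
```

chr() returns str (single char)

str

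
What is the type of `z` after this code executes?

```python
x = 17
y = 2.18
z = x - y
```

int - float = float

float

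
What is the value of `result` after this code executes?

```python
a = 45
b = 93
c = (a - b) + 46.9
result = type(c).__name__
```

a is int; b is int; c is float; result = 'float'

'float'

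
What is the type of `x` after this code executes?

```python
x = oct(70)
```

oct() returns str representation

str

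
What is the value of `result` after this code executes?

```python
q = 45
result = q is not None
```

q = 45; result = True

True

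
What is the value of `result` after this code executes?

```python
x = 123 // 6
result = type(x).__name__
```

x is int; result = 'int'

'int'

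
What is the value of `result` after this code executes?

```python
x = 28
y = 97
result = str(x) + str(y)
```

x = 28; y = 97; result = '2897'

'2897'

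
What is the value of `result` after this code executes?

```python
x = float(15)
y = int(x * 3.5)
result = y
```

x = 15.0; y = 52; result = 52

52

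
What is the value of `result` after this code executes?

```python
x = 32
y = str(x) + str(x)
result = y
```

x = 32; y = '3232'; result = '3232'

'3232'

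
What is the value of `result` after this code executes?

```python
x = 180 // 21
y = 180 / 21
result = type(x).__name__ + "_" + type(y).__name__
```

x is int; y is float; result = 'int_float'

'int_float'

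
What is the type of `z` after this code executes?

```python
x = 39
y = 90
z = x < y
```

Comparison returns bool

bool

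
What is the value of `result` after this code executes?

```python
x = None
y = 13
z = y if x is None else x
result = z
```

x = None; y = 13; z = 13; result = 13

13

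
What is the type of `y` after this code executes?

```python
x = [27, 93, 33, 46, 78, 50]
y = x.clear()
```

list.clear() returns None

NoneType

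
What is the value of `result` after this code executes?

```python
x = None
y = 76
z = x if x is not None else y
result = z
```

x = None; y = 76; z = 76; result = 76

76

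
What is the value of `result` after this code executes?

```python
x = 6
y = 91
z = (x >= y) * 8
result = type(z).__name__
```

x is int; y is int; z is int; result = 'int'

'int'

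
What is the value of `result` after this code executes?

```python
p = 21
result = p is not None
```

p = 21; result = True

True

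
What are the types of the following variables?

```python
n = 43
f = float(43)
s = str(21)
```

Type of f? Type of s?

f is assigned the result of calling float(), which returns a float; s is assigned the result of calling str(), which returns a str

float, str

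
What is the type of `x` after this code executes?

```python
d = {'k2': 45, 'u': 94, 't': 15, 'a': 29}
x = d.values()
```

.values() returns dict_values view

dict_values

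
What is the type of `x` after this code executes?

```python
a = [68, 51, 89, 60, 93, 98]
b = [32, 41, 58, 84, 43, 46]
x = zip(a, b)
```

zip() returns a zip object

zip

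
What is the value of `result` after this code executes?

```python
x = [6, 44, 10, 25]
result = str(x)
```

x = [6, 44, 10, 25]; result = '[6, 44, 10, 25]'

'[6, 44, 10, 25]'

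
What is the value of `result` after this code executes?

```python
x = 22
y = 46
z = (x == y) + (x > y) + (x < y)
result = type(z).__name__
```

x is int; y is int; z is int; result = 'int'

'int'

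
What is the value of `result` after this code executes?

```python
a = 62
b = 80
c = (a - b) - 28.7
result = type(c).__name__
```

a is int; b is int; c is float; result = 'float'

'float'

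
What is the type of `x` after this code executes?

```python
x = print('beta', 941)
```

print() returns None

NoneType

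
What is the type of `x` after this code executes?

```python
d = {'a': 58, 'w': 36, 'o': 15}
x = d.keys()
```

.keys() returns dict_keys view

dict_keys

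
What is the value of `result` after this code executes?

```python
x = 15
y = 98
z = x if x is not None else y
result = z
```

x = 15; y = 98; z = 15; result = 15

15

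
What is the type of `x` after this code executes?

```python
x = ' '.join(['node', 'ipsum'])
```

str.join() returns str

str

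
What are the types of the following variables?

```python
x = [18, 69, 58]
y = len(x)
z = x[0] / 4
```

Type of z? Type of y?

int / int = float; len() returns int

float, int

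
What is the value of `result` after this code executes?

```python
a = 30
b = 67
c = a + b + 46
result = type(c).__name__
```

a is int; b is int; c is int; result = 'int'

'int'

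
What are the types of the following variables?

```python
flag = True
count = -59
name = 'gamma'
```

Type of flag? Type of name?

flag is assigned the constant True, which has type bool; name is assigned a quoted string literal, so it is a str

bool, str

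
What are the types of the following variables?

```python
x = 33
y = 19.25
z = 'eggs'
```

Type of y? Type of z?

y is assigned a number with a decimal point, so it is a float; z is assigned a quoted string literal, so it is a str

float, str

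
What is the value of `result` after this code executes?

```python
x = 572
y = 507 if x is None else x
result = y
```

x = 572; y = 572; result = 572

572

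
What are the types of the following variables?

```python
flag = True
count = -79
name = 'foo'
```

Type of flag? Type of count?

flag is assigned the constant True, which has type bool; count is assigned a bare integer (no decimal point), so it is an int

bool, int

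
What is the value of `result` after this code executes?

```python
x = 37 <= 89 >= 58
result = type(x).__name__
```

x is bool; result = 'bool'

'bool'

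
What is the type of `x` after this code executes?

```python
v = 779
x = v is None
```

'is' comparison returns bool

bool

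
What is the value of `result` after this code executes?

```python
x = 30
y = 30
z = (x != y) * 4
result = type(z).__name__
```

x is int; y is int; z is int; result = 'int'

'int'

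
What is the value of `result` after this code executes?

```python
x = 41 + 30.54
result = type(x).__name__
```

x is float; result = 'float'

'float'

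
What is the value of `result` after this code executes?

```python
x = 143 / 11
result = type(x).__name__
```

x is float; result = 'float'

'float'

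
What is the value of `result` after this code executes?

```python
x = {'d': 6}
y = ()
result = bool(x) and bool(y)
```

x = {'d': 6}; y = (); result = False

False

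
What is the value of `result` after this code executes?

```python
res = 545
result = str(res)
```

res = 545; result = '545'

'545'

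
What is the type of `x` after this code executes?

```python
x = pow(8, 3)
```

pow(int, int) returns int

int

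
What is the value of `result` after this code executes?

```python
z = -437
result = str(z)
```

z = -437; result = '-437'

'-437'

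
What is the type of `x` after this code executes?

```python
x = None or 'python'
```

'or' with None returns the other truthy value (str)

str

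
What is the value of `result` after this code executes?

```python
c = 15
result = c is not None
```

c = 15; result = True

True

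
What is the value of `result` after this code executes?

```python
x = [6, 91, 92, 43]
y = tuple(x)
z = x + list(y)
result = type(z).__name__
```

x is list; y is tuple; z is list; result = 'list'

'list'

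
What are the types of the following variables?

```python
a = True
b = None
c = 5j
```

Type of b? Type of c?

b is assigned None, whose type is NoneType; c is assigned 5j, an imaginary literal (j suffix), which has type complex

NoneType, complex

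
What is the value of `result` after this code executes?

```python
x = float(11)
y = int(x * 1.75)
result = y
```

x = 11.0; y = 19; result = 19

19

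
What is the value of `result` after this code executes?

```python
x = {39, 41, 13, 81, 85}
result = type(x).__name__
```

x is set; result = 'set'

'set'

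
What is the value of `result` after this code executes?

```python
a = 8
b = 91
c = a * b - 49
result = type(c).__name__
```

a is int; b is int; c is int; result = 'int'

'int'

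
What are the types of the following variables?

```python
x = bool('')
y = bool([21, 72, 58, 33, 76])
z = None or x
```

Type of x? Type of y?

bool() returns bool; bool() returns bool

bool, bool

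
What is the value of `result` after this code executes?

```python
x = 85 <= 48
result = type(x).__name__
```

x is bool; result = 'bool'

'bool'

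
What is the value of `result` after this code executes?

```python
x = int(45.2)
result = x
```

x = 45; result = 45

45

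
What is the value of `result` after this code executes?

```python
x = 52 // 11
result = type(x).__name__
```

x is int; result = 'int'

'int'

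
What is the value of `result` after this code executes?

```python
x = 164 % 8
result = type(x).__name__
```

x is int; result = 'int'

'int'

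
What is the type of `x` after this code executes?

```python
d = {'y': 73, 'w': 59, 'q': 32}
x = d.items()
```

dict.items() returns dict_items view

dict_items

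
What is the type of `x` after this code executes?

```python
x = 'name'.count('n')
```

str.count() returns int

int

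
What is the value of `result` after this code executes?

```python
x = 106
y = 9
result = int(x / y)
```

x = 106; y = 9; result = 11

11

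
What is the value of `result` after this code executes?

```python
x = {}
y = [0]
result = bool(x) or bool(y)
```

x = {}; y = [0]; result = True

True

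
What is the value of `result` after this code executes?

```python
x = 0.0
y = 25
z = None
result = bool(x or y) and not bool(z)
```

x = 0.0; y = 25; z = None; result = True

True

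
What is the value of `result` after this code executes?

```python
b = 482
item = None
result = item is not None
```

b = 482; item = None; result = False

False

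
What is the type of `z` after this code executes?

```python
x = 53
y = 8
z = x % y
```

int % int = int

int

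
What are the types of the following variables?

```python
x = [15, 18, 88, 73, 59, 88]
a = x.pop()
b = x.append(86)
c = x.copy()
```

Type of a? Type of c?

pop() returns element; copy() returns list

int, list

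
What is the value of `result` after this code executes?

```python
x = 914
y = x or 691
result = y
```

x = 914; y = 914; result = 914

914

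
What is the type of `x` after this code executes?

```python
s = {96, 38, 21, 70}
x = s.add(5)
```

set.add() returns None (mutates in place)

NoneType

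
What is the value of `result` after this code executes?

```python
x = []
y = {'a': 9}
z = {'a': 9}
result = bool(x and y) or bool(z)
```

x = []; y = {'a': 9}; z = {'a': 9}; result = True

True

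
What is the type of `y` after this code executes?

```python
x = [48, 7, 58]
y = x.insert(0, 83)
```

list.insert() returns None

NoneType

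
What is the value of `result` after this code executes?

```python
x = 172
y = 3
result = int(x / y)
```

x = 172; y = 3; result = 57

57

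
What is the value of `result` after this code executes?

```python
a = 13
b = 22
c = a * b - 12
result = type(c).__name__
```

a is int; b is int; c is int; result = 'int'

'int'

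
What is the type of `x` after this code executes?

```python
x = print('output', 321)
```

print() returns None

NoneType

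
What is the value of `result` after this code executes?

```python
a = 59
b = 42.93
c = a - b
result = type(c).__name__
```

a is int; b is float; c is float; result = 'float'

'float'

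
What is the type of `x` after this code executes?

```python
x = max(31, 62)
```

max() of ints returns int

int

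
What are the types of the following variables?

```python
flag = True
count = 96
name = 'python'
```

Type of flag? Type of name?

flag is assigned the constant True, which has type bool; name is assigned a quoted string literal, so it is a str

bool, str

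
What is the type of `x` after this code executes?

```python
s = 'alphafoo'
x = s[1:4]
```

Slicing a str returns str

str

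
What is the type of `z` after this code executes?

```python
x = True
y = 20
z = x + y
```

bool + int = int (bool is subclass of int)

int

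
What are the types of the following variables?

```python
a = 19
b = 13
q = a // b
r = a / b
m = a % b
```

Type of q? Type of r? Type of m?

// returns int; / returns float; % of ints returns int

int, float, int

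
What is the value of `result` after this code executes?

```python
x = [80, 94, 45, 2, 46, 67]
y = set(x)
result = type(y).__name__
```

x is list; y is set; result = 'set'

'set'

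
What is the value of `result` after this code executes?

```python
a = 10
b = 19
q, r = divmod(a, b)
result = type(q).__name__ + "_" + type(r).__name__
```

a is int; b is int; q is int; r is int; result = 'int_int'

'int_int'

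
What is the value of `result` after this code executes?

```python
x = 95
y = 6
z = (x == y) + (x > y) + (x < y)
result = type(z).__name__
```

x is int; y is int; z is int; result = 'int'

'int'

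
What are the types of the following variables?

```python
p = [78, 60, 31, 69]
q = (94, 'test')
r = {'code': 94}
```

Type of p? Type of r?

p is assigned a list literal (square brackets); r is assigned a dict literal ({key: value})

list, dict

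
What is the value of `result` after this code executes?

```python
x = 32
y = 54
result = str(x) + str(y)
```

x = 32; y = 54; result = '3254'

'3254'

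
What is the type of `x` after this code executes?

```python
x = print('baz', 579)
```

print() returns None

NoneType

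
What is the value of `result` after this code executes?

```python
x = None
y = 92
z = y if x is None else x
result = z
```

x = None; y = 92; z = 92; result = 92

92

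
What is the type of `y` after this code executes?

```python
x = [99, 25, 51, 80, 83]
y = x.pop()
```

list.pop() returns the popped element

int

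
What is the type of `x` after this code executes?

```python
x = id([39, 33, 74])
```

id() returns int

int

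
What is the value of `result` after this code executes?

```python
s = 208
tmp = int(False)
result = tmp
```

s = 208; tmp = 0; result = 0

0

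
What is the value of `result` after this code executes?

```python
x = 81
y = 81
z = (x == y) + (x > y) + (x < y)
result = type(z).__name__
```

x is int; y is int; z is int; result = 'int'

'int'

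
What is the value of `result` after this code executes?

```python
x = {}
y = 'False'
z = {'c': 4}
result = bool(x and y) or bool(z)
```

x = {}; y = 'False'; z = {'c': 4}; result = True

True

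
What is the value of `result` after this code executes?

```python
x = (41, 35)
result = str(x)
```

x = (41, 35); result = '(41, 35)'

'(41, 35)'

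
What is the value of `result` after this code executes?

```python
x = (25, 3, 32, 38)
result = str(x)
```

x = (25, 3, 32, 38); result = '(25, 3, 32, 38)'

'(25, 3, 32, 38)'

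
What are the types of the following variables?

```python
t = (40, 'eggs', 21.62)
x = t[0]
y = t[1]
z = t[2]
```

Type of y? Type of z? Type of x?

tuple[1] is str; tuple[2] is float; tuple[0] is int

str, float, int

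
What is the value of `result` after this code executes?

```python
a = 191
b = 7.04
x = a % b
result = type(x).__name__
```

a is int; b is float; x is float; result = 'float'

'float'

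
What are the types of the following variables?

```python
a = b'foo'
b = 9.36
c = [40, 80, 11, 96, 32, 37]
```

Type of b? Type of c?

b is assigned a number with a decimal point, so it is a float; c is assigned a list literal (square brackets)

float, list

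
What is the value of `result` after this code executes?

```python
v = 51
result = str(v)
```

v = 51; result = '51'

'51'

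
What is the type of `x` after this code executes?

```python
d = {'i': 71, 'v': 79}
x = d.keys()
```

.keys() returns dict_keys view

dict_keys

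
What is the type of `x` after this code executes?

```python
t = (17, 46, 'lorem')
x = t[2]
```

Index 2 of tuple is a str literal

str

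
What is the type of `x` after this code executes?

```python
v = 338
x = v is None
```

'is' comparison returns bool

bool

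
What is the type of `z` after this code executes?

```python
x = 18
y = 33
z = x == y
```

Equality comparison returns bool

bool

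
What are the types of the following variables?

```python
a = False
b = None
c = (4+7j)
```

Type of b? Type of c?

b is assigned None, whose type is NoneType; c is assigned (4+7j), an int plus an imaginary literal (j suffix), which evaluates to complex

NoneType, complex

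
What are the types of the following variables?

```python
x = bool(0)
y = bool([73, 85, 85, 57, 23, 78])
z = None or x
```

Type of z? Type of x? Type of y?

None or bool returns the bool; bool() returns bool; bool() returns bool

bool, bool, bool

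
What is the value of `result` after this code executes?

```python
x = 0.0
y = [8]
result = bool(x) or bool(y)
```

x = 0.0; y = [8]; result = True

True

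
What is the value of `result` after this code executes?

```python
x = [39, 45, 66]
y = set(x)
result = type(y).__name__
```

x is list; y is set; result = 'set'

'set'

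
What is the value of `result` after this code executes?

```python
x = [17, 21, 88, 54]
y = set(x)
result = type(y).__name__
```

x is list; y is set; result = 'set'

'set'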